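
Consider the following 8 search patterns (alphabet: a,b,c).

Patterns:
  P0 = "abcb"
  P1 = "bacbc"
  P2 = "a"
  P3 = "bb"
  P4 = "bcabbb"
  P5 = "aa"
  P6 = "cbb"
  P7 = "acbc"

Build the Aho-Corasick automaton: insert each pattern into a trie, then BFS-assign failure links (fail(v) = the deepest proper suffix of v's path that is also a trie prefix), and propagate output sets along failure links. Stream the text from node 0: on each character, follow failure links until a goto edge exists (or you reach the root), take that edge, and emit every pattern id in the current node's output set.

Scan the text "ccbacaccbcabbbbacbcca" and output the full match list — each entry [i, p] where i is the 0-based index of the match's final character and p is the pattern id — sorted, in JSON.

Construct AC machine:
Trie (insert patterns):
  0='ε' goto a→1 b→5 c→17
  1='a' goto a→16 b→2 c→20  ←P2
  2='ab' goto c→3
  3='abc' goto b→4
  4='abcb' goto ·  ←P0
  5='b' goto a→6 b→10 c→11
  6='ba' goto c→7
  7='bac' goto b→8
  8='bacb' goto c→9
  9='bacbc' goto ·  ←P1
  10='bb' goto ·  ←P3
  11='bc' goto a→12
  12='bca' goto b→13
  13='bcab' goto b→14
  14='bcabb' goto b→15
  15='bcabbb' goto ·  ←P4
  16='aa' goto ·  ←P5
  17='c' goto b→18
  18='cb' goto b→19
  19='cbb' goto ·  ←P6
  20='ac' goto b→21
  21='acb' goto c→22
  22='acbc' goto ·  ←P7

BFS fail/out derivation:
  n1('a'): parent n0 fail=0; on 'a' 0 → fail=0;  out {2}∪∅={2}
  n5('b'): parent n0 fail=0; on 'b' 0 → fail=0;  out ∅∪∅=∅
  n17('c'): parent n0 fail=0; on 'c' 0 → fail=0;  out ∅∪∅=∅
  n2('ab'): parent n1 fail=0; on 'b' 0 → fail=5;  out ∅∪∅=∅
  n6('ba'): parent n5 fail=0; on 'a' 0 → fail=1;  out ∅∪{2}={2}
  n10('bb'): parent n5 fail=0; on 'b' 0 → fail=5;  out {3}∪∅={3}
  n11('bc'): parent n5 fail=0; on 'c' 0 → fail=17;  out ∅∪∅=∅
  n16('aa'): parent n1 fail=0; on 'a' 0 → fail=1;  out {5}∪{2}={2,5}
  n18('cb'): parent n17 fail=0; on 'b' 0 → fail=5;  out ∅∪∅=∅
  n20('ac'): parent n1 fail=0; on 'c' 0 → fail=17;  out ∅∪∅=∅
  n3('abc'): parent n2 fail=5; on 'c' 5 → fail=11;  out ∅∪∅=∅
  n7('bac'): parent n6 fail=1; on 'c' 1 → fail=20;  out ∅∪∅=∅
  n12('bca'): parent n11 fail=17; on 'a' 17→0 → fail=1;  out ∅∪{2}={2}
  n19('cbb'): parent n18 fail=5; on 'b' 5 → fail=10;  out {6}∪{3}={3,6}
  n21('acb'): parent n20 fail=17; on 'b' 17 → fail=18;  out ∅∪∅=∅
  n4('abcb'): parent n3 fail=11; on 'b' 11→17 → fail=18;  out {0}∪∅={0}
  n8('bacb'): parent n7 fail=20; on 'b' 20 → fail=21;  out ∅∪∅=∅
  n13('bcab'): parent n12 fail=1; on 'b' 1 → fail=2;  out ∅∪∅=∅
  n22('acbc'): parent n21 fail=18; on 'c' 18→5 → fail=11;  out {7}∪∅={7}
  n9('bacbc'): parent n8 fail=21; on 'c' 21 → fail=22;  out {1}∪{7}={1,7}
  n14('bcabb'): parent n13 fail=2; on 'b' 2→5 → fail=10;  out ∅∪{3}={3}
  n15('bcabbb'): parent n14 fail=10; on 'b' 10→5 → fail=10;  out {4}∪{3}={3,4}

Run:
pos 0 'c': at 17
pos 1 'c': at 17 ·f
pos 2 'b': at 18
pos 3 'a': at 6 ·f  ** P2@[3:3]
pos 4 'c': at 7
pos 5 'a': at 1 ·f  ** P2@[5:5]
pos 6 'c': at 20
pos 7 'c': at 17 ·f
pos 8 'b': at 18
pos 9 'c': at 11 ·f
pos 10 'a': at 12  ** P2@[10:10]
pos 11 'b': at 13
pos 12 'b': at 14  ** P3@[11:12]
pos 13 'b': at 15  ** P3@[12:13],P4@[8:13]
pos 14 'b': at 10 ·f  ** P3@[13:14]
pos 15 'a': at 6 ·f  ** P2@[15:15]
pos 16 'c': at 7
pos 17 'b': at 8
pos 18 'c': at 9  ** P1@[14:18],P7@[15:18]
pos 19 'c': at 17 ·f
pos 20 'a': at 1 ·f  ** P2@[20:20]

Result: [[3,2],[5,2],[10,2],[12,3],[13,3],[13,4],[14,3],[15,2],[18,1],[18,7],[20,2]]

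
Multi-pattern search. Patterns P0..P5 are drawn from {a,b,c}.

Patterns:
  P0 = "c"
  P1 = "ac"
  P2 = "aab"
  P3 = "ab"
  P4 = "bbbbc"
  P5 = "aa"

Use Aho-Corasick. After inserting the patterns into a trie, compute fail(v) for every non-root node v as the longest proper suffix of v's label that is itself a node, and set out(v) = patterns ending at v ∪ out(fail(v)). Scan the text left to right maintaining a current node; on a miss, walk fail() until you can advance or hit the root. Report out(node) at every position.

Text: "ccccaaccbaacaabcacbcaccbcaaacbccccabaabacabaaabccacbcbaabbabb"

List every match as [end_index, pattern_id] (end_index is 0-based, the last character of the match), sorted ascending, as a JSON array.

Build:
Trie nodes:
  0='ε' goto a→2 b→7 c→1
  1='c' goto ·  ←P0
  2='a' goto a→4 b→6 c→3
  3='ac' goto ·  ←P1
  4='aa' goto b→5  ←P5
  5='aab' goto ·  ←P2
  6='ab' goto ·  ←P3
  7='b' goto b→8
  8='bb' goto b→9
  9='bbb' goto b→10
  10='bbbb' goto c→11
  11='bbbbc' goto ·  ←P4

BFS fail/out derivation:
  fail(1) 'c': from fail(0)=0 chase 'c': 0 ⇒ 0;  out={0}∪out(0)={0}
  fail(2) 'a': from fail(0)=0 chase 'a': 0 ⇒ 0;  out=∅∪out(0)=∅
  fail(7) 'b': from fail(0)=0 chase 'b': 0 ⇒ 0;  out=∅∪out(0)=∅
  fail(3) 'ac': from fail(2)=0 chase 'c': 0 ⇒ 1;  out={1}∪out(1)={0,1}
  fail(4) 'aa': from fail(2)=0 chase 'a': 0 ⇒ 2;  out={5}∪out(2)={5}
  fail(6) 'ab': from fail(2)=0 chase 'b': 0 ⇒ 7;  out={3}∪out(7)={3}
  fail(8) 'bb': from fail(7)=0 chase 'b': 0 ⇒ 7;  out=∅∪out(7)=∅
  fail(5) 'aab': from fail(4)=2 chase 'b': 2 ⇒ 6;  out={2}∪out(6)={2,3}
  fail(9) 'bbb': from fail(8)=7 chase 'b': 7 ⇒ 8;  out=∅∪out(8)=∅
  fail(10) 'bbbb': from fail(9)=8 chase 'b': 8 ⇒ 9;  out=∅∪out(9)=∅
  fail(11) 'bbbbc': from fail(10)=9 chase 'c': 9→8→7→0 ⇒ 1;  out={4}∪out(1)={0,4}

Scan:
i=0 'c': node 0→1  emit P0@[0:0]
i=1 'c': node 1→1 (fail-walked)  emit P0@[1:1]
i=2 'c': node 1→1 (fail-walked)  emit P0@[2:2]
i=3 'c': node 1→1 (fail-walked)  emit P0@[3:3]
i=4 'a': node 1→2 (fail-walked)
i=5 'a': node 2→4  emit P5@[4:5]
i=6 'c': node 4→3 (fail-walked)  emit P0@[6:6],P1@[5:6]
i=7 'c': node 3→1 (fail-walked)  emit P0@[7:7]
i=8 'b': node 1→7 (fail-walked)
i=9 'a': node 7→2 (fail-walked)
i=10 'a': node 2→4  emit P5@[9:10]
i=11 'c': node 4→3 (fail-walked)  emit P0@[11:11],P1@[10:11]
i=12 'a': node 3→2 (fail-walked)
i=13 'a': node 2→4  emit P5@[12:13]
i=14 'b': node 4→5  emit P2@[12:14],P3@[13:14]
i=15 'c': node 5→1 (fail-walked)  emit P0@[15:15]
i=16 'a': node 1→2 (fail-walked)
i=17 'c': node 2→3  emit P0@[17:17],P1@[16:17]
i=18 'b': node 3→7 (fail-walked)
i=19 'c': node 7→1 (fail-walked)  emit P0@[19:19]
i=20 'a': node 1→2 (fail-walked)
i=21 'c': node 2→3  emit P0@[21:21],P1@[20:21]
i=22 'c': node 3→1 (fail-walked)  emit P0@[22:22]
i=23 'b': node 1→7 (fail-walked)
i=24 'c': node 7→1 (fail-walked)  emit P0@[24:24]
i=25 'a': node 1→2 (fail-walked)
i=26 'a': node 2→4  emit P5@[25:26]
i=27 'a': node 4→4 (fail-walked)  emit P5@[26:27]
i=28 'c': node 4→3 (fail-walked)  emit P0@[28:28],P1@[27:28]
i=29 'b': node 3→7 (fail-walked)
i=30 'c': node 7→1 (fail-walked)  emit P0@[30:30]
i=31 'c': node 1→1 (fail-walked)  emit P0@[31:31]
i=32 'c': node 1→1 (fail-walked)  emit P0@[32:32]
i=33 'c': node 1→1 (fail-walked)  emit P0@[33:33]
i=34 'a': node 1→2 (fail-walked)
i=35 'b': node 2→6  emit P3@[34:35]
i=36 'a': node 6→2 (fail-walked)
i=37 'a': node 2→4  emit P5@[36:37]
i=38 'b': node 4→5  emit P2@[36:38],P3@[37:38]
i=39 'a': node 5→2 (fail-walked)
i=40 'c': node 2→3  emit P0@[40:40],P1@[39:40]
i=41 'a': node 3→2 (fail-walked)
i=42 'b': node 2→6  emit P3@[41:42]
i=43 'a': node 6→2 (fail-walked)
i=44 'a': node 2→4  emit P5@[43:44]
i=45 'a': node 4→4 (fail-walked)  emit P5@[44:45]
i=46 'b': node 4→5  emit P2@[44:46],P3@[45:46]
i=47 'c': node 5→1 (fail-walked)  emit P0@[47:47]
i=48 'c': node 1→1 (fail-walked)  emit P0@[48:48]
i=49 'a': node 1→2 (fail-walked)
i=50 'c': node 2→3  emit P0@[50:50],P1@[49:50]
i=51 'b': node 3→7 (fail-walked)
i=52 'c': node 7→1 (fail-walked)  emit P0@[52:52]
i=53 'b': node 1→7 (fail-walked)
i=54 'a': node 7→2 (fail-walked)
i=55 'a': node 2→4  emit P5@[54:55]
i=56 'b': node 4→5  emit P2@[54:56],P3@[55:56]
i=57 'b': node 5→8 (fail-walked)
i=58 'a': node 8→2 (fail-walked)
i=59 'b': node 2→6  emit P3@[58:59]
i=60 'b': node 6→8 (fail-walked)

Matches: [[0,0],[1,0],[2,0],[3,0],[5,5],[6,0],[6,1],[7,0],[10,5],[11,0],[11,1],[13,5],[14,2],[14,3],[15,0],[17,0],[17,1],[19,0],[21,0],[21,1],[22,0],[24,0],[26,5],[27,5],[28,0],[28,1],[30,0],[31,0],[32,0],[33,0],[35,3],[37,5],[38,2],[38,3],[40,0],[40,1],[42,3],[44,5],[45,5],[46,2],[46,3],[47,0],[48,0],[50,0],[50,1],[52,0],[55,5],[56,2],[56,3],[59,3]]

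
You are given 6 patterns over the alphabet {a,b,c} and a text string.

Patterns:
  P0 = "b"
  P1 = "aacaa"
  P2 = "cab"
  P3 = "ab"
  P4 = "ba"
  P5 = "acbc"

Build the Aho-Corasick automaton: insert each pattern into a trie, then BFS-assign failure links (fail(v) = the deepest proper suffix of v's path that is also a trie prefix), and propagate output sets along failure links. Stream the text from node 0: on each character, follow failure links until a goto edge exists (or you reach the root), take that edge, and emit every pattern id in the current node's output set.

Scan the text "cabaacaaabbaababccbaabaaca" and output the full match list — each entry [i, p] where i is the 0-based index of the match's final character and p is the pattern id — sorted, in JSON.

Build automaton:
Trie nodes:
  0='ε' goto a→2 b→1 c→7
  1='b' goto a→11  [P0 ends]
  2='a' goto a→3 b→10 c→12
  3='aa' goto c→4
  4='aac' goto a→5
  5='aaca' goto a→6
  6='aacaa' goto ·  [P1 ends]
  7='c' goto a→8
  8='ca' goto b→9
  9='cab' goto ·  [P2 ends]
  10='ab' goto ·  [P3 ends]
  11='ba' goto ·  [P4 ends]
  12='ac' goto b→13
  13='acb' goto c→14
  14='acbc' goto ·  [P5 ends]

BFS fail/out derivation:
  fail(1) 'b': from fail(0)=0 chase 'b': 0 ⇒ 0;  out={0}∪out(0)={0}
  fail(2) 'a': from fail(0)=0 chase 'a': 0 ⇒ 0;  out=∅∪out(0)=∅
  fail(7) 'c': from fail(0)=0 chase 'c': 0 ⇒ 0;  out=∅∪out(0)=∅
  fail(3) 'aa': from fail(2)=0 chase 'a': 0 ⇒ 2;  out=∅∪out(2)=∅
  fail(8) 'ca': from fail(7)=0 chase 'a': 0 ⇒ 2;  out=∅∪out(2)=∅
  fail(10) 'ab': from fail(2)=0 chase 'b': 0 ⇒ 1;  out={3}∪out(1)={0,3}
  fail(11) 'ba': from fail(1)=0 chase 'a': 0 ⇒ 2;  out={4}∪out(2)={4}
  fail(12) 'ac': from fail(2)=0 chase 'c': 0 ⇒ 7;  out=∅∪out(7)=∅
  fail(4) 'aac': from fail(3)=2 chase 'c': 2 ⇒ 12;  out=∅∪out(12)=∅
  fail(9) 'cab': from fail(8)=2 chase 'b': 2 ⇒ 10;  out={2}∪out(10)={0,2,3}
  fail(13) 'acb': from fail(12)=7 chase 'b': 7→0 ⇒ 1;  out=∅∪out(1)={0}
  fail(5) 'aaca': from fail(4)=12 chase 'a': 12→7 ⇒ 8;  out=∅∪out(8)=∅
  fail(14) 'acbc': from fail(13)=1 chase 'c': 1→0 ⇒ 7;  out={5}∪out(7)={5}
  fail(6) 'aacaa': from fail(5)=8 chase 'a': 8→2 ⇒ 3;  out={1}∪out(3)={1}

Scan:
pos 0 'c': at 7
pos 1 'a': at 8
pos 2 'b': at 9  ** P0@[2:2],P2@[0:2],P3@[1:2]
pos 3 'a': at 11 (fail-walked)  ** P4@[2:3]
pos 4 'a': at 3 (fail-walked)
pos 5 'c': at 4
pos 6 'a': at 5
pos 7 'a': at 6  ** P1@[3:7]
pos 8 'a': at 3 (fail-walked)
pos 9 'b': at 10 (fail-walked)  ** P0@[9:9],P3@[8:9]
pos 10 'b': at 1 (fail-walked)  ** P0@[10:10]
pos 11 'a': at 11  ** P4@[10:11]
pos 12 'a': at 3 (fail-walked)
pos 13 'b': at 10 (fail-walked)  ** P0@[13:13],P3@[12:13]
pos 14 'a': at 11 (fail-walked)  ** P4@[13:14]
pos 15 'b': at 10 (fail-walked)  ** P0@[15:15],P3@[14:15]
pos 16 'c': at 7 (fail-walked)
pos 17 'c': at 7 (fail-walked)
pos 18 'b': at 1 (fail-walked)  ** P0@[18:18]
pos 19 'a': at 11  ** P4@[18:19]
pos 20 'a': at 3 (fail-walked)
pos 21 'b': at 10 (fail-walked)  ** P0@[21:21],P3@[20:21]
pos 22 'a': at 11 (fail-walked)  ** P4@[21:22]
pos 23 'a': at 3 (fail-walked)
pos 24 'c': at 4
pos 25 'a': at 5

Result: [[2,0],[2,2],[2,3],[3,4],[7,1],[9,0],[9,3],[10,0],[11,4],[13,0],[13,3],[14,4],[15,0],[15,3],[18,0],[19,4],[21,0],[21,3],[22,4]]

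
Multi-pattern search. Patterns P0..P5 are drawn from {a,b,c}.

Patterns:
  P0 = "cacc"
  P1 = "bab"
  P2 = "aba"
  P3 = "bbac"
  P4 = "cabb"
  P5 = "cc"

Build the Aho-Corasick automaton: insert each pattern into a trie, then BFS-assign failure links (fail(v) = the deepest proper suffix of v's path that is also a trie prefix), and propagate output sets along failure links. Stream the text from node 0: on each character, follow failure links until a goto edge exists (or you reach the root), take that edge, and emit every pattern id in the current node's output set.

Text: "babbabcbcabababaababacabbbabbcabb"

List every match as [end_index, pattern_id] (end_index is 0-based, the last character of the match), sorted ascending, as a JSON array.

Build:
Trie nodes:
  n0 'ε': a→8 b→5 c→1
  n1 'c': a→2 c→16
  n2 'ca': b→14 c→3
  n3 'cac': c→4
  n4 'cacc': ·  [P0 ends]
  n5 'b': a→6 b→11
  n6 'ba': b→7
  n7 'bab': ·  [P1 ends]
  n8 'a': b→9
  n9 'ab': a→10
  n10 'aba': ·  [P2 ends]
  n11 'bb': a→12
  n12 'bba': c→13
  n13 'bbac': ·  [P3 ends]
  n14 'cab': b→15
  n15 'cabb': ·  [P4 ends]
  n16 'cc': ·  [P5 ends]

Failure links (BFS by depth):
  fail(1) 'c': from fail(0)=0 chase 'c': 0 ⇒ 0;  out=∅∪out(0)=∅
  fail(5) 'b': from fail(0)=0 chase 'b': 0 ⇒ 0;  out=∅∪out(0)=∅
  fail(8) 'a': from fail(0)=0 chase 'a': 0 ⇒ 0;  out=∅∪out(0)=∅
  fail(2) 'ca': from fail(1)=0 chase 'a': 0 ⇒ 8;  out=∅∪out(8)=∅
  fail(6) 'ba': from fail(5)=0 chase 'a': 0 ⇒ 8;  out=∅∪out(8)=∅
  fail(9) 'ab': from fail(8)=0 chase 'b': 0 ⇒ 5;  out=∅∪out(5)=∅
  fail(11) 'bb': from fail(5)=0 chase 'b': 0 ⇒ 5;  out=∅∪out(5)=∅
  fail(16) 'cc': from fail(1)=0 chase 'c': 0 ⇒ 1;  out={5}∪out(1)={5}
  fail(3) 'cac': from fail(2)=8 chase 'c': 8→0 ⇒ 1;  out=∅∪out(1)=∅
  fail(7) 'bab': from fail(6)=8 chase 'b': 8 ⇒ 9;  out={1}∪out(9)={1}
  fail(10) 'aba': from fail(9)=5 chase 'a': 5 ⇒ 6;  out={2}∪out(6)={2}
  fail(12) 'bba': from fail(11)=5 chase 'a': 5 ⇒ 6;  out=∅∪out(6)=∅
  fail(14) 'cab': from fail(2)=8 chase 'b': 8 ⇒ 9;  out=∅∪out(9)=∅
  fail(4) 'cacc': from fail(3)=1 chase 'c': 1 ⇒ 16;  out={0}∪out(16)={0,5}
  fail(13) 'bbac': from fail(12)=6 chase 'c': 6→8→0 ⇒ 1;  out={3}∪out(1)={3}
  fail(15) 'cabb': from fail(14)=9 chase 'b': 9→5 ⇒ 11;  out={4}∪out(11)={4}

Scan:
i=0 'b': node 0→5
i=1 'a': node 5→6
i=2 'b': node 6→7  ** P1@[0:2]
i=3 'b': node 7→11 (via fail)
i=4 'a': node 11→12
i=5 'b': node 12→7 (via fail)  ** P1@[3:5]
i=6 'c': node 7→1 (via fail)
i=7 'b': node 1→5 (via fail)
i=8 'c': node 5→1 (via fail)
i=9 'a': node 1→2
i=10 'b': node 2→14
i=11 'a': node 14→10 (via fail)  ** P2@[9:11]
i=12 'b': node 10→7 (via fail)  ** P1@[10:12]
i=13 'a': node 7→10 (via fail)  ** P2@[11:13]
i=14 'b': node 10→7 (via fail)  ** P1@[12:14]
i=15 'a': node 7→10 (via fail)  ** P2@[13:15]
i=16 'a': node 10→8 (via fail)
i=17 'b': node 8→9
i=18 'a': node 9→10  ** P2@[16:18]
i=19 'b': node 10→7 (via fail)  ** P1@[17:19]
i=20 'a': node 7→10 (via fail)  ** P2@[18:20]
i=21 'c': node 10→1 (via fail)
i=22 'a': node 1→2
i=23 'b': node 2→14
i=24 'b': node 14→15  ** P4@[21:24]
i=25 'b': node 15→11 (via fail)
i=26 'a': node 11→12
i=27 'b': node 12→7 (via fail)  ** P1@[25:27]
i=28 'b': node 7→11 (via fail)
i=29 'c': node 11→1 (via fail)
i=30 'a': node 1→2
i=31 'b': node 2→14
i=32 'b': node 14→15  ** P4@[29:32]

All matches (sorted): [[2,1],[5,1],[11,2],[12,1],[13,2],[14,1],[15,2],[18,2],[19,1],[20,2],[24,4],[27,1],[32,4]]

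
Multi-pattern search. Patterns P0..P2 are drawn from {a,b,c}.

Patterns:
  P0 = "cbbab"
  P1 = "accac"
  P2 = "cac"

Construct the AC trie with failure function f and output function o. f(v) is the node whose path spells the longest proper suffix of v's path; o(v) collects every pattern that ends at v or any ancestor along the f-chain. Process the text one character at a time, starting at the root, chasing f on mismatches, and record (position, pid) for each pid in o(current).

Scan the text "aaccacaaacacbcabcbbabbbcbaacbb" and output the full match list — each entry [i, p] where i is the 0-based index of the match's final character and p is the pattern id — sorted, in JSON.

Build automaton:
Trie (insert patterns):
  0='ε' goto a→6 c→1
  1='c' goto a→11 b→2
  2='cb' goto b→3
  3='cbb' goto a→4
  4='cbba' goto b→5
  5='cbbab' goto ·  [P0 ends]
  6='a' goto c→7
  7='ac' goto c→8
  8='acc' goto a→9
  9='acca' goto c→10
  10='accac' goto ·  [P1 ends]
  11='ca' goto c→12
  12='cac' goto ·  [P2 ends]

Failure links (BFS by depth):
  n1('c'): parent n0 fail=0; on 'c' 0 → fail=0;  out ∅∪∅=∅
  n6('a'): parent n0 fail=0; on 'a' 0 → fail=0;  out ∅∪∅=∅
  n2('cb'): parent n1 fail=0; on 'b' 0 → fail=0;  out ∅∪∅=∅
  n7('ac'): parent n6 fail=0; on 'c' 0 → fail=1;  out ∅∪∅=∅
  n11('ca'): parent n1 fail=0; on 'a' 0 → fail=6;  out ∅∪∅=∅
  n3('cbb'): parent n2 fail=0; on 'b' 0 → fail=0;  out ∅∪∅=∅
  n8('acc'): parent n7 fail=1; on 'c' 1→0 → fail=1;  out ∅∪∅=∅
  n12('cac'): parent n11 fail=6; on 'c' 6 → fail=7;  out {2}∪∅={2}
  n4('cbba'): parent n3 fail=0; on 'a' 0 → fail=6;  out ∅∪∅=∅
  n9('acca'): parent n8 fail=1; on 'a' 1 → fail=11;  out ∅∪∅=∅
  n5('cbbab'): parent n4 fail=6; on 'b' 6→0 → fail=0;  out {0}∪∅={0}
  n10('accac'): parent n9 fail=11; on 'c' 11 → fail=12;  out {1}∪{2}={1,2}

Text stream:
[0] read 'a'  n0⇒n6
[1] read 'a'  n6⇒n6 ·f
[2] read 'c'  n6⇒n7
[3] read 'c'  n7⇒n8
[4] read 'a'  n8⇒n9
[5] read 'c'  n9⇒n10  emit P1@[1:5],P2@[3:5]
[6] read 'a'  n10⇒n11 ·f
[7] read 'a'  n11⇒n6 ·f
[8] read 'a'  n6⇒n6 ·f
[9] read 'c'  n6⇒n7
[10] read 'a'  n7⇒n11 ·f
[11] read 'c'  n11⇒n12  emit P2@[9:11]
[12] read 'b'  n12⇒n2 ·f
[13] read 'c'  n2⇒n1 ·f
[14] read 'a'  n1⇒n11
[15] read 'b'  n11⇒n0 ·f
[16] read 'c'  n0⇒n1
[17] read 'b'  n1⇒n2
[18] read 'b'  n2⇒n3
[19] read 'a'  n3⇒n4
[20] read 'b'  n4⇒n5  emit P0@[16:20]
[21] read 'b'  n5⇒n0 ·f
[22] read 'b'  n0⇒n0
[23] read 'c'  n0⇒n1
[24] read 'b'  n1⇒n2
[25] read 'a'  n2⇒n6 ·f
[26] read 'a'  n6⇒n6 ·f
[27] read 'c'  n6⇒n7
[28] read 'b'  n7⇒n2 ·f
[29] read 'b'  n2⇒n3

Matches: [[5,1],[5,2],[11,2],[20,0]]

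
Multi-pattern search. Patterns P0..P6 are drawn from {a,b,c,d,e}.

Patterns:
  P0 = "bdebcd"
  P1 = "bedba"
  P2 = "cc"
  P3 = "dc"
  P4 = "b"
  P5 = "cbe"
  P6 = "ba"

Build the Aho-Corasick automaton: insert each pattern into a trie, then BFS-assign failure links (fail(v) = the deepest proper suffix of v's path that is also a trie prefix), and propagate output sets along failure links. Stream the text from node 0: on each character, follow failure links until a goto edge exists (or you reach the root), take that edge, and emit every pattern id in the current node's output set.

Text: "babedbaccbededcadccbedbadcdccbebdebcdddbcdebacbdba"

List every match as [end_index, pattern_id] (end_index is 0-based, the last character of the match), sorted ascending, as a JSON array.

Build automaton:
Trie (insert patterns):
  n0 'ε': b→1 c→11 d→13
  n1 'b': a→17 d→2 e→7  [P4 ends]
  n2 'bd': e→3
  n3 'bde': b→4
  n4 'bdeb': c→5
  n5 'bdebc': d→6
  n6 'bdebcd': ·  [P0 ends]
  n7 'be': d→8
  n8 'bed': b→9
  n9 'bedb': a→10
  n10 'bedba': ·  [P1 ends]
  n11 'c': b→15 c→12
  n12 'cc': ·  [P2 ends]
  n13 'd': c→14
  n14 'dc': ·  [P3 ends]
  n15 'cb': e→16
  n16 'cbe': ·  [P5 ends]
  n17 'ba': ·  [P6 ends]

BFS fail/out derivation:
  fail(1) 'b': from fail(0)=0 chase 'b': 0 ⇒ 0;  out={4}∪out(0)={4}
  fail(11) 'c': from fail(0)=0 chase 'c': 0 ⇒ 0;  out=∅∪out(0)=∅
  fail(13) 'd': from fail(0)=0 chase 'd': 0 ⇒ 0;  out=∅∪out(0)=∅
  fail(2) 'bd': from fail(1)=0 chase 'd': 0 ⇒ 13;  out=∅∪out(13)=∅
  fail(7) 'be': from fail(1)=0 chase 'e': 0 ⇒ 0;  out=∅∪out(0)=∅
  fail(12) 'cc': from fail(11)=0 chase 'c': 0 ⇒ 11;  out={2}∪out(11)={2}
  fail(14) 'dc': from fail(13)=0 chase 'c': 0 ⇒ 11;  out={3}∪out(11)={3}
  fail(15) 'cb': from fail(11)=0 chase 'b': 0 ⇒ 1;  out=∅∪out(1)={4}
  fail(17) 'ba': from fail(1)=0 chase 'a': 0 ⇒ 0;  out={6}∪out(0)={6}
  fail(3) 'bde': from fail(2)=13 chase 'e': 13→0 ⇒ 0;  out=∅∪out(0)=∅
  fail(8) 'bed': from fail(7)=0 chase 'd': 0 ⇒ 13;  out=∅∪out(13)=∅
  fail(16) 'cbe': from fail(15)=1 chase 'e': 1 ⇒ 7;  out={5}∪out(7)={5}
  fail(4) 'bdeb': from fail(3)=0 chase 'b': 0 ⇒ 1;  out=∅∪out(1)={4}
  fail(9) 'bedb': from fail(8)=13 chase 'b': 13→0 ⇒ 1;  out=∅∪out(1)={4}
  fail(5) 'bdebc': from fail(4)=1 chase 'c': 1→0 ⇒ 11;  out=∅∪out(11)=∅
  fail(10) 'bedba': from fail(9)=1 chase 'a': 1 ⇒ 17;  out={1}∪out(17)={1,6}
  fail(6) 'bdebcd': from fail(5)=11 chase 'd': 11→0 ⇒ 13;  out={0}∪out(13)={0}

Run:
[0] read 'b'  n0⇒n1  → match P4@[0:0]
[1] read 'a'  n1⇒n17  → match P6@[0:1]
[2] read 'b'  n17⇒n1 (fail-walked)  → match P4@[2:2]
[3] read 'e'  n1⇒n7
[4] read 'd'  n7⇒n8
[5] read 'b'  n8⇒n9  → match P4@[5:5]
[6] read 'a'  n9⇒n10  → match P1@[2:6],P6@[5:6]
[7] read 'c'  n10⇒n11 (fail-walked)
[8] read 'c'  n11⇒n12  → match P2@[7:8]
[9] read 'b'  n12⇒n15 (fail-walked)  → match P4@[9:9]
[10] read 'e'  n15⇒n16  → match P5@[8:10]
[11] read 'd'  n16⇒n8 (fail-walked)
[12] read 'e'  n8⇒n0 (fail-walked)
[13] read 'd'  n0⇒n13
[14] read 'c'  n13⇒n14  → match P3@[13:14]
[15] read 'a'  n14⇒n0 (fail-walked)
[16] read 'd'  n0⇒n13
[17] read 'c'  n13⇒n14  → match P3@[16:17]
[18] read 'c'  n14⇒n12 (fail-walked)  → match P2@[17:18]
[19] read 'b'  n12⇒n15 (fail-walked)  → match P4@[19:19]
[20] read 'e'  n15⇒n16  → match P5@[18:20]
[21] read 'd'  n16⇒n8 (fail-walked)
[22] read 'b'  n8⇒n9  → match P4@[22:22]
[23] read 'a'  n9⇒n10  → match P1@[19:23],P6@[22:23]
[24] read 'd'  n10⇒n13 (fail-walked)
[25] read 'c'  n13⇒n14  → match P3@[24:25]
[26] read 'd'  n14⇒n13 (fail-walked)
[27] read 'c'  n13⇒n14  → match P3@[26:27]
[28] read 'c'  n14⇒n12 (fail-walked)  → match P2@[27:28]
[29] read 'b'  n12⇒n15 (fail-walked)  → match P4@[29:29]
[30] read 'e'  n15⇒n16  → match P5@[28:30]
[31] read 'b'  n16⇒n1 (fail-walked)  → match P4@[31:31]
[32] read 'd'  n1⇒n2
[33] read 'e'  n2⇒n3
[34] read 'b'  n3⇒n4  → match P4@[34:34]
[35] read 'c'  n4⇒n5
[36] read 'd'  n5⇒n6  → match P0@[31:36]
[37] read 'd'  n6⇒n13 (fail-walked)
[38] read 'd'  n13⇒n13 (fail-walked)
[39] read 'b'  n13⇒n1 (fail-walked)  → match P4@[39:39]
[40] read 'c'  n1⇒n11 (fail-walked)
[41] read 'd'  n11⇒n13 (fail-walked)
[42] read 'e'  n13⇒n0 (fail-walked)
[43] read 'b'  n0⇒n1  → match P4@[43:43]
[44] read 'a'  n1⇒n17  → match P6@[43:44]
[45] read 'c'  n17⇒n11 (fail-walked)
[46] read 'b'  n11⇒n15  → match P4@[46:46]
[47] read 'd'  n15⇒n2 (fail-walked)
[48] read 'b'  n2⇒n1 (fail-walked)  → match P4@[48:48]
[49] read 'a'  n1⇒n17  → match P6@[48:49]

All matches (sorted): [[0,4],[1,6],[2,4],[5,4],[6,1],[6,6],[8,2],[9,4],[10,5],[14,3],[17,3],[18,2],[19,4],[20,5],[22,4],[23,1],[23,6],[25,3],[27,3],[28,2],[29,4],[30,5],[31,4],[34,4],[36,0],[39,4],[43,4],[44,6],[46,4],[48,4],[49,6]]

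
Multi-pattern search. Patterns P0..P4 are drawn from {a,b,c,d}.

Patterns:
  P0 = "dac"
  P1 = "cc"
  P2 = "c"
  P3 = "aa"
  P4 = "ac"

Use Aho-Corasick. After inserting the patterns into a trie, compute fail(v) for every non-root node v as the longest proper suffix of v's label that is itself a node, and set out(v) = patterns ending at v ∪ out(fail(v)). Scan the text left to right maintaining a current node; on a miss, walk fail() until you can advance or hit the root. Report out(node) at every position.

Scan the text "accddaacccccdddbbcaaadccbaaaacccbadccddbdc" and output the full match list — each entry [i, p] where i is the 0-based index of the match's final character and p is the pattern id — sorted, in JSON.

Build automaton:
Trie nodes:
  0='ε' goto a→6 c→4 d→1
  1='d' goto a→2
  2='da' goto c→3
  3='dac' goto ·  [P0 ends]
  4='c' goto c→5  [P2 ends]
  5='cc' goto ·  [P1 ends]
  6='a' goto a→7 c→8
  7='aa' goto ·  [P3 ends]
  8='ac' goto ·  [P4 ends]

Failure links (BFS by depth):
  fail(1) 'd': from fail(0)=0 chase 'd': 0 ⇒ 0;  out=∅∪out(0)=∅
  fail(4) 'c': from fail(0)=0 chase 'c': 0 ⇒ 0;  out={2}∪out(0)={2}
  fail(6) 'a': from fail(0)=0 chase 'a': 0 ⇒ 0;  out=∅∪out(0)=∅
  fail(2) 'da': from fail(1)=0 chase 'a': 0 ⇒ 6;  out=∅∪out(6)=∅
  fail(5) 'cc': from fail(4)=0 chase 'c': 0 ⇒ 4;  out={1}∪out(4)={1,2}
  fail(7) 'aa': from fail(6)=0 chase 'a': 0 ⇒ 6;  out={3}∪out(6)={3}
  fail(8) 'ac': from fail(6)=0 chase 'c': 0 ⇒ 4;  out={4}∪out(4)={2,4}
  fail(3) 'dac': from fail(2)=6 chase 'c': 6 ⇒ 8;  out={0}∪out(8)={0,2,4}

Scan:
i=0 'a': node 0→6
i=1 'c': node 6→8  ** P2@[1:1],P4@[0:1]
i=2 'c': node 8→5 ·f  ** P1@[1:2],P2@[2:2]
i=3 'd': node 5→1 ·f
i=4 'd': node 1→1 ·f
i=5 'a': node 1→2
i=6 'a': node 2→7 ·f  ** P3@[5:6]
i=7 'c': node 7→8 ·f  ** P2@[7:7],P4@[6:7]
i=8 'c': node 8→5 ·f  ** P1@[7:8],P2@[8:8]
i=9 'c': node 5→5 ·f  ** P1@[8:9],P2@[9:9]
i=10 'c': node 5→5 ·f  ** P1@[9:10],P2@[10:10]
i=11 'c': node 5→5 ·f  ** P1@[10:11],P2@[11:11]
i=12 'd': node 5→1 ·f
i=13 'd': node 1→1 ·f
i=14 'd': node 1→1 ·f
i=15 'b': node 1→0 ·f
i=16 'b': node 0→0
i=17 'c': node 0→4  ** P2@[17:17]
i=18 'a': node 4→6 ·f
i=19 'a': node 6→7  ** P3@[18:19]
i=20 'a': node 7→7 ·f  ** P3@[19:20]
i=21 'd': node 7→1 ·f
i=22 'c': node 1→4 ·f  ** P2@[22:22]
i=23 'c': node 4→5  ** P1@[22:23],P2@[23:23]
i=24 'b': node 5→0 ·f
i=25 'a': node 0→6
i=26 'a': node 6→7  ** P3@[25:26]
i=27 'a': node 7→7 ·f  ** P3@[26:27]
i=28 'a': node 7→7 ·f  ** P3@[27:28]
i=29 'c': node 7→8 ·f  ** P2@[29:29],P4@[28:29]
i=30 'c': node 8→5 ·f  ** P1@[29:30],P2@[30:30]
i=31 'c': node 5→5 ·f  ** P1@[30:31],P2@[31:31]
i=32 'b': node 5→0 ·f
i=33 'a': node 0→6
i=34 'd': node 6→1 ·f
i=35 'c': node 1→4 ·f  ** P2@[35:35]
i=36 'c': node 4→5  ** P1@[35:36],P2@[36:36]
i=37 'd': node 5→1 ·f
i=38 'd': node 1→1 ·f
i=39 'b': node 1→0 ·f
i=40 'd': node 0→1
i=41 'c': node 1→4 ·f  ** P2@[41:41]

Result: [[1,2],[1,4],[2,1],[2,2],[6,3],[7,2],[7,4],[8,1],[8,2],[9,1],[9,2],[10,1],[10,2],[11,1],[11,2],[17,2],[19,3],[20,3],[22,2],[23,1],[23,2],[26,3],[27,3],[28,3],[29,2],[29,4],[30,1],[30,2],[31,1],[31,2],[35,2],[36,1],[36,2],[41,2]]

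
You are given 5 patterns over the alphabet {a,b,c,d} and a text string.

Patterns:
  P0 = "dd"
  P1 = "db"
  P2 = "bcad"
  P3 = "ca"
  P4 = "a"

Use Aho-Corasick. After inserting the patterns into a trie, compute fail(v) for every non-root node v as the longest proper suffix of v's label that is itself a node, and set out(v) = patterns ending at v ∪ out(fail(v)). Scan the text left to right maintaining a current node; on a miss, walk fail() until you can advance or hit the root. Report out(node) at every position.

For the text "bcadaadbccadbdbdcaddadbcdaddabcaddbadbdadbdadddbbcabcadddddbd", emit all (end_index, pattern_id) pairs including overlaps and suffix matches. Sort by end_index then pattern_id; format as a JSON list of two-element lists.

Build automaton:
Trie nodes:
  n0 'ε': a→10 b→4 c→8 d→1
  n1 'd': b→3 d→2
  n2 'dd': ·  ←P0
  n3 'db': ·  ←P1
  n4 'b': c→5
  n5 'bc': a→6
  n6 'bca': d→7
  n7 'bcad': ·  ←P2
  n8 'c': a→9
  n9 'ca': ·  ←P3
  n10 'a': ·  ←P4

Failure links (BFS by depth):
  n1('d'): parent n0 fail=0; on 'd' 0 → fail=0;  out ∅∪∅=∅
  n4('b'): parent n0 fail=0; on 'b' 0 → fail=0;  out ∅∪∅=∅
  n8('c'): parent n0 fail=0; on 'c' 0 → fail=0;  out ∅∪∅=∅
  n10('a'): parent n0 fail=0; on 'a' 0 → fail=0;  out {4}∪∅={4}
  n2('dd'): parent n1 fail=0; on 'd' 0 → fail=1;  out {0}∪∅={0}
  n3('db'): parent n1 fail=0; on 'b' 0 → fail=4;  out {1}∪∅={1}
  n5('bc'): parent n4 fail=0; on 'c' 0 → fail=8;  out ∅∪∅=∅
  n9('ca'): parent n8 fail=0; on 'a' 0 → fail=10;  out {3}∪{4}={3,4}
  n6('bca'): parent n5 fail=8; on 'a' 8 → fail=9;  out ∅∪{3,4}={3,4}
  n7('bcad'): parent n6 fail=9; on 'd' 9→10→0 → fail=1;  out {2}∪∅={2}

Text stream:
i=0 'b': node 0→4
i=1 'c': node 4→5
i=2 'a': node 5→6  ** P3@[1:2],P4@[2:2]
i=3 'd': node 6→7  ** P2@[0:3]
i=4 'a': node 7→10 (fail-walked)  ** P4@[4:4]
i=5 'a': node 10→10 (fail-walked)  ** P4@[5:5]
i=6 'd': node 10→1 (fail-walked)
i=7 'b': node 1→3  ** P1@[6:7]
i=8 'c': node 3→5 (fail-walked)
i=9 'c': node 5→8 (fail-walked)
i=10 'a': node 8→9  ** P3@[9:10],P4@[10:10]
i=11 'd': node 9→1 (fail-walked)
i=12 'b': node 1→3  ** P1@[11:12]
i=13 'd': node 3→1 (fail-walked)
i=14 'b': node 1→3  ** P1@[13:14]
i=15 'd': node 3→1 (fail-walked)
i=16 'c': node 1→8 (fail-walked)
i=17 'a': node 8→9  ** P3@[16:17],P4@[17:17]
i=18 'd': node 9→1 (fail-walked)
i=19 'd': node 1→2  ** P0@[18:19]
i=20 'a': node 2→10 (fail-walked)  ** P4@[20:20]
i=21 'd': node 10→1 (fail-walked)
i=22 'b': node 1→3  ** P1@[21:22]
i=23 'c': node 3→5 (fail-walked)
i=24 'd': node 5→1 (fail-walked)
i=25 'a': node 1→10 (fail-walked)  ** P4@[25:25]
i=26 'd': node 10→1 (fail-walked)
i=27 'd': node 1→2  ** P0@[26:27]
i=28 'a': node 2→10 (fail-walked)  ** P4@[28:28]
i=29 'b': node 10→4 (fail-walked)
i=30 'c': node 4→5
i=31 'a': node 5→6  ** P3@[30:31],P4@[31:31]
i=32 'd': node 6→7  ** P2@[29:32]
i=33 'd': node 7→2 (fail-walked)  ** P0@[32:33]
i=34 'b': node 2→3 (fail-walked)  ** P1@[33:34]
i=35 'a': node 3→10 (fail-walked)  ** P4@[35:35]
i=36 'd': node 10→1 (fail-walked)
i=37 'b': node 1→3  ** P1@[36:37]
i=38 'd': node 3→1 (fail-walked)
i=39 'a': node 1→10 (fail-walked)  ** P4@[39:39]
i=40 'd': node 10→1 (fail-walked)
i=41 'b': node 1→3  ** P1@[40:41]
i=42 'd': node 3→1 (fail-walked)
i=43 'a': node 1→10 (fail-walked)  ** P4@[43:43]
i=44 'd': node 10→1 (fail-walked)
i=45 'd': node 1→2  ** P0@[44:45]
i=46 'd': node 2→2 (fail-walked)  ** P0@[45:46]
i=47 'b': node 2→3 (fail-walked)  ** P1@[46:47]
i=48 'b': node 3→4 (fail-walked)
i=49 'c': node 4→5
i=50 'a': node 5→6  ** P3@[49:50],P4@[50:50]
i=51 'b': node 6→4 (fail-walked)
i=52 'c': node 4→5
i=53 'a': node 5→6  ** P3@[52:53],P4@[53:53]
i=54 'd': node 6→7  ** P2@[51:54]
i=55 'd': node 7→2 (fail-walked)  ** P0@[54:55]
i=56 'd': node 2→2 (fail-walked)  ** P0@[55:56]
i=57 'd': node 2→2 (fail-walked)  ** P0@[56:57]
i=58 'd': node 2→2 (fail-walked)  ** P0@[57:58]
i=59 'b': node 2→3 (fail-walked)  ** P1@[58:59]
i=60 'd': node 3→1 (fail-walked)

Matches: [[2,3],[2,4],[3,2],[4,4],[5,4],[7,1],[10,3],[10,4],[12,1],[14,1],[17,3],[17,4],[19,0],[20,4],[22,1],[25,4],[27,0],[28,4],[31,3],[31,4],[32,2],[33,0],[34,1],[35,4],[37,1],[39,4],[41,1],[43,4],[45,0],[46,0],[47,1],[50,3],[50,4],[53,3],[53,4],[54,2],[55,0],[56,0],[57,0],[58,0],[59,1]]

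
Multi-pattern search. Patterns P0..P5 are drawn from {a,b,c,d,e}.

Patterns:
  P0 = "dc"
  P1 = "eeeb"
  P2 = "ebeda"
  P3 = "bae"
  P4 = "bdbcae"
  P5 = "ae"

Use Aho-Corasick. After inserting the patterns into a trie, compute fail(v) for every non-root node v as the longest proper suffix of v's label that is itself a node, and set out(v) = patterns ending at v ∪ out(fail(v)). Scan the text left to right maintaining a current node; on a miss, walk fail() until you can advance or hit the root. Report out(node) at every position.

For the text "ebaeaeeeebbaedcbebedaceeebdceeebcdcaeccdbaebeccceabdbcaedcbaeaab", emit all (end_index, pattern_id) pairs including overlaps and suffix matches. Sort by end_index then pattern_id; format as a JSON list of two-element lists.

Build:
Trie nodes:
  0='ε' goto a→19 b→11 d→1 e→3
  1='d' goto c→2
  2='dc' goto ·  ←P0
  3='e' goto b→7 e→4
  4='ee' goto e→5
  5='eee' goto b→6
  6='eeeb' goto ·  ←P1
  7='eb' goto e→8
  8='ebe' goto d→9
  9='ebed' goto a→10
  10='ebeda' goto ·  ←P2
  11='b' goto a→12 d→14
  12='ba' goto e→13
  13='bae' goto ·  ←P3
  14='bd' goto b→15
  15='bdb' goto c→16
  16='bdbc' goto a→17
  17='bdbca' goto e→18
  18='bdbcae' goto ·  ←P4
  19='a' goto e→20
  20='ae' goto ·  ←P5

BFS fail/out derivation:
  n1('d'): parent n0 fail=0; on 'd' 0 → fail=0;  out ∅∪∅=∅
  n3('e'): parent n0 fail=0; on 'e' 0 → fail=0;  out ∅∪∅=∅
  n11('b'): parent n0 fail=0; on 'b' 0 → fail=0;  out ∅∪∅=∅
  n19('a'): parent n0 fail=0; on 'a' 0 → fail=0;  out ∅∪∅=∅
  n2('dc'): parent n1 fail=0; on 'c' 0 → fail=0;  out {0}∪∅={0}
  n4('ee'): parent n3 fail=0; on 'e' 0 → fail=3;  out ∅∪∅=∅
  n7('eb'): parent n3 fail=0; on 'b' 0 → fail=11;  out ∅∪∅=∅
  n12('ba'): parent n11 fail=0; on 'a' 0 → fail=19;  out ∅∪∅=∅
  n14('bd'): parent n11 fail=0; on 'd' 0 → fail=1;  out ∅∪∅=∅
  n20('ae'): parent n19 fail=0; on 'e' 0 → fail=3;  out {5}∪∅={5}
  n5('eee'): parent n4 fail=3; on 'e' 3 → fail=4;  out ∅∪∅=∅
  n8('ebe'): parent n7 fail=11; on 'e' 11→0 → fail=3;  out ∅∪∅=∅
  n13('bae'): parent n12 fail=19; on 'e' 19 → fail=20;  out {3}∪{5}={3,5}
  n15('bdb'): parent n14 fail=1; on 'b' 1→0 → fail=11;  out ∅∪∅=∅
  n6('eeeb'): parent n5 fail=4; on 'b' 4→3 → fail=7;  out {1}∪∅={1}
  n9('ebed'): parent n8 fail=3; on 'd' 3→0 → fail=1;  out ∅∪∅=∅
  n16('bdbc'): parent n15 fail=11; on 'c' 11→0 → fail=0;  out ∅∪∅=∅
  n10('ebeda'): parent n9 fail=1; on 'a' 1→0 → fail=19;  out {2}∪∅={2}
  n17('bdbca'): parent n16 fail=0; on 'a' 0 → fail=19;  out ∅∪∅=∅
  n18('bdbcae'): parent n17 fail=19; on 'e' 19 → fail=20;  out {4}∪{5}={4,5}

Text stream:
[0] read 'e'  n0⇒n3
[1] read 'b'  n3⇒n7
[2] read 'a'  n7⇒n12 (fail-walked)
[3] read 'e'  n12⇒n13  ** P3@[1:3],P5@[2:3]
[4] read 'a'  n13⇒n19 (fail-walked)
[5] read 'e'  n19⇒n20  ** P5@[4:5]
[6] read 'e'  n20⇒n4 (fail-walked)
[7] read 'e'  n4⇒n5
[8] read 'e'  n5⇒n5 (fail-walked)
[9] read 'b'  n5⇒n6  ** P1@[6:9]
[10] read 'b'  n6⇒n11 (fail-walked)
[11] read 'a'  n11⇒n12
[12] read 'e'  n12⇒n13  ** P3@[10:12],P5@[11:12]
[13] read 'd'  n13⇒n1 (fail-walked)
[14] read 'c'  n1⇒n2  ** P0@[13:14]
[15] read 'b'  n2⇒n11 (fail-walked)
[16] read 'e'  n11⇒n3 (fail-walked)
[17] read 'b'  n3⇒n7
[18] read 'e'  n7⇒n8
[19] read 'd'  n8⇒n9
[20] read 'a'  n9⇒n10  ** P2@[16:20]
[21] read 'c'  n10⇒n0 (fail-walked)
[22] read 'e'  n0⇒n3
[23] read 'e'  n3⇒n4
[24] read 'e'  n4⇒n5
[25] read 'b'  n5⇒n6  ** P1@[22:25]
[26] read 'd'  n6⇒n14 (fail-walked)
[27] read 'c'  n14⇒n2 (fail-walked)  ** P0@[26:27]
[28] read 'e'  n2⇒n3 (fail-walked)
[29] read 'e'  n3⇒n4
[30] read 'e'  n4⇒n5
[31] read 'b'  n5⇒n6  ** P1@[28:31]
[32] read 'c'  n6⇒n0 (fail-walked)
[33] read 'd'  n0⇒n1
[34] read 'c'  n1⇒n2  ** P0@[33:34]
[35] read 'a'  n2⇒n19 (fail-walked)
[36] read 'e'  n19⇒n20  ** P5@[35:36]
[37] read 'c'  n20⇒n0 (fail-walked)
[38] read 'c'  n0⇒n0
[39] read 'd'  n0⇒n1
[40] read 'b'  n1⇒n11 (fail-walked)
[41] read 'a'  n11⇒n12
[42] read 'e'  n12⇒n13  ** P3@[40:42],P5@[41:42]
[43] read 'b'  n13⇒n7 (fail-walked)
[44] read 'e'  n7⇒n8
[45] read 'c'  n8⇒n0 (fail-walked)
[46] read 'c'  n0⇒n0
[47] read 'c'  n0⇒n0
[48] read 'e'  n0⇒n3
[49] read 'a'  n3⇒n19 (fail-walked)
[50] read 'b'  n19⇒n11 (fail-walked)
[51] read 'd'  n11⇒n14
[52] read 'b'  n14⇒n15
[53] read 'c'  n15⇒n16
[54] read 'a'  n16⇒n17
[55] read 'e'  n17⇒n18  ** P4@[50:55],P5@[54:55]
[56] read 'd'  n18⇒n1 (fail-walked)
[57] read 'c'  n1⇒n2  ** P0@[56:57]
[58] read 'b'  n2⇒n11 (fail-walked)
[59] read 'a'  n11⇒n12
[60] read 'e'  n12⇒n13  ** P3@[58:60],P5@[59:60]
[61] read 'a'  n13⇒n19 (fail-walked)
[62] read 'a'  n19⇒n19 (fail-walked)
[63] read 'b'  n19⇒n11 (fail-walked)

All matches (sorted): [[3,3],[3,5],[5,5],[9,1],[12,3],[12,5],[14,0],[20,2],[25,1],[27,0],[31,1],[34,0],[36,5],[42,3],[42,5],[55,4],[55,5],[57,0],[60,3],[60,5]]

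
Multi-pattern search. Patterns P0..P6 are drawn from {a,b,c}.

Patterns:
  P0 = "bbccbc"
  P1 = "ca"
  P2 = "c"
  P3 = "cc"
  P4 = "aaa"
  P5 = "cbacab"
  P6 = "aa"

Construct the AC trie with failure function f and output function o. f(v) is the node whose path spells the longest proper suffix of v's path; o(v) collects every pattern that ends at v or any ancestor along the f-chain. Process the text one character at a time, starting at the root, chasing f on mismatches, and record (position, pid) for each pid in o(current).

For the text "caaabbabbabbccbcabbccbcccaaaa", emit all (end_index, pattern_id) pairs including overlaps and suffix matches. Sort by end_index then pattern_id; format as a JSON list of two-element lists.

Build automaton:
Trie (insert patterns):
  0='ε' goto a→10 b→1 c→7
  1='b' goto b→2
  2='bb' goto c→3
  3='bbc' goto c→4
  4='bbcc' goto b→5
  5='bbccb' goto c→6
  6='bbccbc' goto ·  [P0 ends]
  7='c' goto a→8 b→13 c→9  [P2 ends]
  8='ca' goto ·  [P1 ends]
  9='cc' goto ·  [P3 ends]
  10='a' goto a→11
  11='aa' goto a→12  [P6 ends]
  12='aaa' goto ·  [P4 ends]
  13='cb' goto a→14
  14='cba' goto c→15
  15='cbac' goto a→16
  16='cbaca' goto b→17
  17='cbacab' goto ·  [P5 ends]

BFS fail/out derivation:
  fail(1) 'b': from fail(0)=0 chase 'b': 0 ⇒ 0;  out=∅∪out(0)=∅
  fail(7) 'c': from fail(0)=0 chase 'c': 0 ⇒ 0;  out={2}∪out(0)={2}
  fail(10) 'a': from fail(0)=0 chase 'a': 0 ⇒ 0;  out=∅∪out(0)=∅
  fail(2) 'bb': from fail(1)=0 chase 'b': 0 ⇒ 1;  out=∅∪out(1)=∅
  fail(8) 'ca': from fail(7)=0 chase 'a': 0 ⇒ 10;  out={1}∪out(10)={1}
  fail(9) 'cc': from fail(7)=0 chase 'c': 0 ⇒ 7;  out={3}∪out(7)={2,3}
  fail(11) 'aa': from fail(10)=0 chase 'a': 0 ⇒ 10;  out={6}∪out(10)={6}
  fail(13) 'cb': from fail(7)=0 chase 'b': 0 ⇒ 1;  out=∅∪out(1)=∅
  fail(3) 'bbc': from fail(2)=1 chase 'c': 1→0 ⇒ 7;  out=∅∪out(7)={2}
  fail(12) 'aaa': from fail(11)=10 chase 'a': 10 ⇒ 11;  out={4}∪out(11)={4,6}
  fail(14) 'cba': from fail(13)=1 chase 'a': 1→0 ⇒ 10;  out=∅∪out(10)=∅
  fail(4) 'bbcc': from fail(3)=7 chase 'c': 7 ⇒ 9;  out=∅∪out(9)={2,3}
  fail(15) 'cbac': from fail(14)=10 chase 'c': 10→0 ⇒ 7;  out=∅∪out(7)={2}
  fail(5) 'bbccb': from fail(4)=9 chase 'b': 9→7 ⇒ 13;  out=∅∪out(13)=∅
  fail(16) 'cbaca': from fail(15)=7 chase 'a': 7 ⇒ 8;  out=∅∪out(8)={1}
  fail(6) 'bbccbc': from fail(5)=13 chase 'c': 13→1→0 ⇒ 7;  out={0}∪out(7)={0,2}
  fail(17) 'cbacab': from fail(16)=8 chase 'b': 8→10→0 ⇒ 1;  out={5}∪out(1)={5}

Scan:
i=0 'c': node 0→7  emit P2@[0:0]
i=1 'a': node 7→8  emit P1@[0:1]
i=2 'a': node 8→11 (via fail)  emit P6@[1:2]
i=3 'a': node 11→12  emit P4@[1:3],P6@[2:3]
i=4 'b': node 12→1 (via fail)
i=5 'b': node 1→2
i=6 'a': node 2→10 (via fail)
i=7 'b': node 10→1 (via fail)
i=8 'b': node 1→2
i=9 'a': node 2→10 (via fail)
i=10 'b': node 10→1 (via fail)
i=11 'b': node 1→2
i=12 'c': node 2→3  emit P2@[12:12]
i=13 'c': node 3→4  emit P2@[13:13],P3@[12:13]
i=14 'b': node 4→5
i=15 'c': node 5→6  emit P0@[10:15],P2@[15:15]
i=16 'a': node 6→8 (via fail)  emit P1@[15:16]
i=17 'b': node 8→1 (via fail)
i=18 'b': node 1→2
i=19 'c': node 2→3  emit P2@[19:19]
i=20 'c': node 3→4  emit P2@[20:20],P3@[19:20]
i=21 'b': node 4→5
i=22 'c': node 5→6  emit P0@[17:22],P2@[22:22]
i=23 'c': node 6→9 (via fail)  emit P2@[23:23],P3@[22:23]
i=24 'c': node 9→9 (via fail)  emit P2@[24:24],P3@[23:24]
i=25 'a': node 9→8 (via fail)  emit P1@[24:25]
i=26 'a': node 8→11 (via fail)  emit P6@[25:26]
i=27 'a': node 11→12  emit P4@[25:27],P6@[26:27]
i=28 'a': node 12→12 (via fail)  emit P4@[26:28],P6@[27:28]

Matches: [[0,2],[1,1],[2,6],[3,4],[3,6],[12,2],[13,2],[13,3],[15,0],[15,2],[16,1],[19,2],[20,2],[20,3],[22,0],[22,2],[23,2],[23,3],[24,2],[24,3],[25,1],[26,6],[27,4],[27,6],[28,4],[28,6]]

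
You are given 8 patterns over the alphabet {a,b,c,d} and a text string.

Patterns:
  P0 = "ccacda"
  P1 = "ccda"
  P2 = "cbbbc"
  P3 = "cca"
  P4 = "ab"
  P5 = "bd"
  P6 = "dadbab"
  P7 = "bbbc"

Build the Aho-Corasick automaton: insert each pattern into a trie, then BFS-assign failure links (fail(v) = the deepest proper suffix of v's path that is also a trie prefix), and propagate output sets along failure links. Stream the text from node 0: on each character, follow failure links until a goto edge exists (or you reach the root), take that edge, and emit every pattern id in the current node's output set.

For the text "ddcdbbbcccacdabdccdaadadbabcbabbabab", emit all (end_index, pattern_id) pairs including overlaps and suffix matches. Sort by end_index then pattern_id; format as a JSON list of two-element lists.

Construct AC machine:
Trie (insert patterns):
  n0 'ε': a→13 b→15 c→1 d→17
  n1 'c': b→9 c→2
  n2 'cc': a→3 d→7
  n3 'cca': c→4  ←P3
  n4 'ccac': d→5
  n5 'ccacd': a→6
  n6 'ccacda': ·  ←P0
  n7 'ccd': a→8
  n8 'ccda': ·  ←P1
  n9 'cb': b→10
  n10 'cbb': b→11
  n11 'cbbb': c→12
  n12 'cbbbc': ·  ←P2
  n13 'a': b→14
  n14 'ab': ·  ←P4
  n15 'b': b→23 d→16
  n16 'bd': ·  ←P5
  n17 'd': a→18
  n18 'da': d→19
  n19 'dad': b→20
  n20 'dadb': a→21
  n21 'dadba': b→22
  n22 'dadbab': ·  ←P6
  n23 'bb': b→24
  n24 'bbb': c→25
  n25 'bbbc': ·  ←P7

Failure links (BFS by depth):
  fail(1) 'c': from fail(0)=0 chase 'c': 0 ⇒ 0;  out=∅∪out(0)=∅
  fail(13) 'a': from fail(0)=0 chase 'a': 0 ⇒ 0;  out=∅∪out(0)=∅
  fail(15) 'b': from fail(0)=0 chase 'b': 0 ⇒ 0;  out=∅∪out(0)=∅
  fail(17) 'd': from fail(0)=0 chase 'd': 0 ⇒ 0;  out=∅∪out(0)=∅
  fail(2) 'cc': from fail(1)=0 chase 'c': 0 ⇒ 1;  out=∅∪out(1)=∅
  fail(9) 'cb': from fail(1)=0 chase 'b': 0 ⇒ 15;  out=∅∪out(15)=∅
  fail(14) 'ab': from fail(13)=0 chase 'b': 0 ⇒ 15;  out={4}∪out(15)={4}
  fail(16) 'bd': from fail(15)=0 chase 'd': 0 ⇒ 17;  out={5}∪out(17)={5}
  fail(18) 'da': from fail(17)=0 chase 'a': 0 ⇒ 13;  out=∅∪out(13)=∅
  fail(23) 'bb': from fail(15)=0 chase 'b': 0 ⇒ 15;  out=∅∪out(15)=∅
  fail(3) 'cca': from fail(2)=1 chase 'a': 1→0 ⇒ 13;  out={3}∪out(13)={3}
  fail(7) 'ccd': from fail(2)=1 chase 'd': 1→0 ⇒ 17;  out=∅∪out(17)=∅
  fail(10) 'cbb': from fail(9)=15 chase 'b': 15 ⇒ 23;  out=∅∪out(23)=∅
  fail(19) 'dad': from fail(18)=13 chase 'd': 13→0 ⇒ 17;  out=∅∪out(17)=∅
  fail(24) 'bbb': from fail(23)=15 chase 'b': 15 ⇒ 23;  out=∅∪out(23)=∅
  fail(4) 'ccac': from fail(3)=13 chase 'c': 13→0 ⇒ 1;  out=∅∪out(1)=∅
  fail(8) 'ccda': from fail(7)=17 chase 'a': 17 ⇒ 18;  out={1}∪out(18)={1}
  fail(11) 'cbbb': from fail(10)=23 chase 'b': 23 ⇒ 24;  out=∅∪out(24)=∅
  fail(20) 'dadb': from fail(19)=17 chase 'b': 17→0 ⇒ 15;  out=∅∪out(15)=∅
  fail(25) 'bbbc': from fail(24)=23 chase 'c': 23→15→0 ⇒ 1;  out={7}∪out(1)={7}
  fail(5) 'ccacd': from fail(4)=1 chase 'd': 1→0 ⇒ 17;  out=∅∪out(17)=∅
  fail(12) 'cbbbc': from fail(11)=24 chase 'c': 24 ⇒ 25;  out={2}∪out(25)={2,7}
  fail(21) 'dadba': from fail(20)=15 chase 'a': 15→0 ⇒ 13;  out=∅∪out(13)=∅
  fail(6) 'ccacda': from fail(5)=17 chase 'a': 17 ⇒ 18;  out={0}∪out(18)={0}
  fail(22) 'dadbab': from fail(21)=13 chase 'b': 13 ⇒ 14;  out={6}∪out(14)={4,6}

Scan:
pos 0 'd': at 17
pos 1 'd': at 17 ·f
pos 2 'c': at 1 ·f
pos 3 'd': at 17 ·f
pos 4 'b': at 15 ·f
pos 5 'b': at 23
pos 6 'b': at 24
pos 7 'c': at 25  ** P7@[4:7]
pos 8 'c': at 2 ·f
pos 9 'c': at 2 ·f
pos 10 'a': at 3  ** P3@[8:10]
pos 11 'c': at 4
pos 12 'd': at 5
pos 13 'a': at 6  ** P0@[8:13]
pos 14 'b': at 14 ·f  ** P4@[13:14]
pos 15 'd': at 16 ·f  ** P5@[14:15]
pos 16 'c': at 1 ·f
pos 17 'c': at 2
pos 18 'd': at 7
pos 19 'a': at 8  ** P1@[16:19]
pos 20 'a': at 13 ·f
pos 21 'd': at 17 ·f
pos 22 'a': at 18
pos 23 'd': at 19
pos 24 'b': at 20
pos 25 'a': at 21
pos 26 'b': at 22  ** P4@[25:26],P6@[21:26]
pos 27 'c': at 1 ·f
pos 28 'b': at 9
pos 29 'a': at 13 ·f
pos 30 'b': at 14  ** P4@[29:30]
pos 31 'b': at 23 ·f
pos 32 'a': at 13 ·f
pos 33 'b': at 14  ** P4@[32:33]
pos 34 'a': at 13 ·f
pos 35 'b': at 14  ** P4@[34:35]

Matches: [[7,7],[10,3],[13,0],[14,4],[15,5],[19,1],[26,4],[26,6],[30,4],[33,4],[35,4]]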